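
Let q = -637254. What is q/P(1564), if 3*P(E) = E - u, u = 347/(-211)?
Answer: -134460594/110117 ≈ -1221.1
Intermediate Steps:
u = -347/211 (u = 347*(-1/211) = -347/211 ≈ -1.6446)
P(E) = 347/633 + E/3 (P(E) = (E - 1*(-347/211))/3 = (E + 347/211)/3 = (347/211 + E)/3 = 347/633 + E/3)
q/P(1564) = -637254/(347/633 + (⅓)*1564) = -637254/(347/633 + 1564/3) = -637254/110117/211 = -637254*211/110117 = -134460594/110117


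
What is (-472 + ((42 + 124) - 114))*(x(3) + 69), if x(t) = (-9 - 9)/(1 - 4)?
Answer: -31500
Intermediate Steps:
x(t) = 6 (x(t) = -18/(-3) = -18*(-⅓) = 6)
(-472 + ((42 + 124) - 114))*(x(3) + 69) = (-472 + ((42 + 124) - 114))*(6 + 69) = (-472 + (166 - 114))*75 = (-472 + 52)*75 = -420*75 = -31500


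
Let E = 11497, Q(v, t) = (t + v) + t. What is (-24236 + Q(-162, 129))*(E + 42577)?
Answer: -1305346360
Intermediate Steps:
Q(v, t) = v + 2*t
(-24236 + Q(-162, 129))*(E + 42577) = (-24236 + (-162 + 2*129))*(11497 + 42577) = (-24236 + (-162 + 258))*54074 = (-24236 + 96)*54074 = -24140*54074 = -1305346360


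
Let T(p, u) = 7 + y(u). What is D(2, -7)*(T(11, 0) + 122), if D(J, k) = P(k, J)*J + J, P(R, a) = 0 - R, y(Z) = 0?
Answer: 2064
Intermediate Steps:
P(R, a) = -R
D(J, k) = J - J*k (D(J, k) = (-k)*J + J = -J*k + J = J - J*k)
T(p, u) = 7 (T(p, u) = 7 + 0 = 7)
D(2, -7)*(T(11, 0) + 122) = (2*(1 - 1*(-7)))*(7 + 122) = (2*(1 + 7))*129 = (2*8)*129 = 16*129 = 2064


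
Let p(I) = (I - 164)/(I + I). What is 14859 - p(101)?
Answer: 3001581/202 ≈ 14859.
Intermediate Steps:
p(I) = (-164 + I)/(2*I) (p(I) = (-164 + I)/((2*I)) = (-164 + I)*(1/(2*I)) = (-164 + I)/(2*I))
14859 - p(101) = 14859 - (-164 + 101)/(2*101) = 14859 - (-63)/(2*101) = 14859 - 1*(-63/202) = 14859 + 63/202 = 3001581/202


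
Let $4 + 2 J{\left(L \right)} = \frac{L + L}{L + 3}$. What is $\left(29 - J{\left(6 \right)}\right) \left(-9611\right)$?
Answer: $- \frac{874601}{3} \approx -2.9153 \cdot 10^{5}$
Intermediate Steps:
$J{\left(L \right)} = -2 + \frac{L}{3 + L}$ ($J{\left(L \right)} = -2 + \frac{\left(L + L\right) \frac{1}{L + 3}}{2} = -2 + \frac{2 L \frac{1}{3 + L}}{2} = -2 + \frac{L}{3 + L}$)
$\left(29 - J{\left(6 \right)}\right) \left(-9611\right) = \left(29 - \frac{-6 - 6}{3 + 6}\right) \left(-9611\right) = \left(29 - \frac{-6 - 6}{9}\right) \left(-9611\right) = \left(29 - \frac{1}{9} \left(-12\right)\right) \left(-9611\right) = \left(29 - - \frac{4}{3}\right) \left(-9611\right) = \left(29 + \frac{4}{3}\right) \left(-9611\right) = \frac{91}{3} \left(-9611\right) = - \frac{874601}{3}$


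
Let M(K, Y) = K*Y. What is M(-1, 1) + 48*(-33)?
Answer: -1585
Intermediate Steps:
M(-1, 1) + 48*(-33) = -1*1 + 48*(-33) = -1 - 1584 = -1585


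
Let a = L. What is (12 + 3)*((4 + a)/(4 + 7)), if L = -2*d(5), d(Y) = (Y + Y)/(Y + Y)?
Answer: 30/11 ≈ 2.7273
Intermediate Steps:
d(Y) = 1 (d(Y) = (2*Y)/((2*Y)) = (2*Y)*(1/(2*Y)) = 1)
L = -2 (L = -2*1 = -2)
a = -2
(12 + 3)*((4 + a)/(4 + 7)) = (12 + 3)*((4 - 2)/(4 + 7)) = 15*(2/11) = 30/11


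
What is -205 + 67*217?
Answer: 14334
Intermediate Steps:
-205 + 67*217 = -205 + 14539 = 14334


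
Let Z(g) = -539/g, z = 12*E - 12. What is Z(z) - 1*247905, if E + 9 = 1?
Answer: -26773201/108 ≈ -2.4790e+5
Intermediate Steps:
E = -8 (E = -9 + 1 = -8)
z = -108 (z = 12*(-8) - 12 = -96 - 12 = -108)
Z(z) - 1*247905 = -539/(-108) - 1*247905 = -539*(-1/108) - 247905 = 539/108 - 247905 = -26773201/108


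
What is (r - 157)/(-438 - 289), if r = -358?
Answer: 515/727 ≈ 0.70839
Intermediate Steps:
(r - 157)/(-438 - 289) = (-358 - 157)/(-438 - 289) = -515/(-727) = -515*(-1/727) = 515/727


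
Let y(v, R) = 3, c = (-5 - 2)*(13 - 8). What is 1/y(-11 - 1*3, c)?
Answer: ⅓ ≈ 0.33333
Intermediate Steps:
c = -35 (c = -7*5 = -35)
1/y(-11 - 1*3, c) = 1/3 = ⅓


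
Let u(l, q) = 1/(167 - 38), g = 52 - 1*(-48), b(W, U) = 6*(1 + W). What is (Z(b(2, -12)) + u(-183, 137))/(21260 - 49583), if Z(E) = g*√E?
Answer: -1/3653667 - 100*√2/9441 ≈ -0.014980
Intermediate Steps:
b(W, U) = 6 + 6*W
g = 100 (g = 52 + 48 = 100)
u(l, q) = 1/129
Z(E) = 100*√E
(Z(b(2, -12)) + u(-183, 137))/(21260 - 49583) = (100*√(6 + 6*2) + 1/129)/(21260 - 49583) = (100*√(6 + 12) + 1/129)/(-28323) = (100*√18 + 1/129)*(-1/28323) = (100*(3*√2) + 1/129)*(-1/28323) = (300*√2 + 1/129)*(-1/28323) = (1/129 + 300*√2)*(-1/28323) = -1/3653667 - 100*√2/9441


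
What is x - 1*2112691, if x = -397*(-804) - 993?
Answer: -1794496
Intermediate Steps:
x = 318195 (x = 319188 - 993 = 318195)
x - 1*2112691 = 318195 - 1*2112691 = 318195 - 2112691 = -1794496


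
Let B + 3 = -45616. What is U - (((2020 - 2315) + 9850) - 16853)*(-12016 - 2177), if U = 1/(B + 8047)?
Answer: -3891727072009/37572 ≈ -1.0358e+8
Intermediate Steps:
B = -45619 (B = -3 - 45616 = -45619)
U = -1/37572 (U = 1/(-45619 + 8047) = 1/(-37572) = -1/37572 ≈ -2.6616e-5)
U - (((2020 - 2315) + 9850) - 16853)*(-12016 - 2177) = -1/37572 - (((2020 - 2315) + 9850) - 16853)*(-12016 - 2177) = -1/37572 - ((-295 + 9850) - 16853)*(-14193) = -1/37572 - (9555 - 16853)*(-14193) = -1/37572 - (-7298)*(-14193) = -1/37572 - 1*103580514 = -1/37572 - 103580514 = -3891727072009/37572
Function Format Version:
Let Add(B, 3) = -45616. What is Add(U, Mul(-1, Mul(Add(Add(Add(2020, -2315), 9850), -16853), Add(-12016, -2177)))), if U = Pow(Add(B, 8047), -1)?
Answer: Rational(-3891727072009, 37572) ≈ -1.0358e+8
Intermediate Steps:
B = -45619 (B = Add(-3, -45616) = -45619)
U = Rational(-1, 37572) (U = Pow(Add(-45619, 8047), -1) = Pow(-37572, -1) = Rational(-1, 37572) ≈ -2.6616e-5)
Add(U, Mul(-1, Mul(Add(Add(Add(2020, -2315), 9850), -16853), Add(-12016, -2177)))) = Add(Rational(-1, 37572), Mul(-1, Mul(Add(Add(Add(2020, -2315), 9850), -16853), Add(-12016, -2177)))) = Add(Rational(-1, 37572), Mul(-1, Mul(Add(Add(-295, 9850), -16853), -14193))) = Add(Rational(-1, 37572), Mul(-1, Mul(Add(9555, -16853), -14193))) = Add(Rational(-1, 37572), Mul(-1, Mul(-7298, -14193))) = Add(Rational(-1, 37572), Mul(-1, 103580514)) = Add(Rational(-1, 37572), -103580514) = Rational(-3891727072009, 37572)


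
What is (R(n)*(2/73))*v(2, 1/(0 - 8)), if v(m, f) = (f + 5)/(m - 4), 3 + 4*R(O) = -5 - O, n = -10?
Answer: -39/1168 ≈ -0.033390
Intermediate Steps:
R(O) = -2 - O/4 (R(O) = -¾ + (-5 - O)/4 = -¾ + (-5/4 - O/4) = -2 - O/4)
v(m, f) = (5 + f)/(-4 + m)
(R(n)*(2/73))*v(2, 1/(0 - 8)) = ((-2 - ¼*(-10))*(2/73))*((5 + 1/(0 - 8))/(-4 + 2)) = ((-2 + 5/2)*(2*(1/73)))*((5 + 1/(-8))/(-2)) = ((½)*(2/73))*(-(5 - ⅛)/2) = (-½*39/8)/73 = (1/73)*(-39/16) = -39/1168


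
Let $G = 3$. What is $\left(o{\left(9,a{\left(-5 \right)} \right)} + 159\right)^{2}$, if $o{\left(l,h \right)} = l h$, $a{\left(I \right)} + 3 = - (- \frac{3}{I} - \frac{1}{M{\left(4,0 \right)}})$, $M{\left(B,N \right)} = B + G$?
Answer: $\frac{20034576}{1225} \approx 16355.0$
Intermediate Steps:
$M{\left(B,N \right)} = 3 + B$ ($M{\left(B,N \right)} = B + 3 = 3 + B$)
$a{\left(I \right)} = - \frac{20}{7} + \frac{3}{I}$ ($a{\left(I \right)} = -3 - \left(- \frac{3}{I} - \frac{1}{3 + 4}\right) = -3 - \left(- \frac{3}{I} - \frac{1}{7}\right) = -3 - \left(- \frac{1}{7} - \frac{3}{I}\right) = -3 + \left(\frac{1}{7} + \frac{3}{I}\right) = - \frac{20}{7} + \frac{3}{I}$)
$o{\left(l,h \right)} = h l$
$\left(o{\left(9,a{\left(-5 \right)} \right)} + 159\right)^{2} = \left(\left(- \frac{20}{7} + \frac{3}{-5}\right) 9 + 159\right)^{2} = \left(\left(- \frac{20}{7} + 3 \left(- \frac{1}{5}\right)\right) 9 + 159\right)^{2} = \left(\left(- \frac{20}{7} - \frac{3}{5}\right) 9 + 159\right)^{2} = \left(\left(- \frac{121}{35}\right) 9 + 159\right)^{2} = \left(- \frac{1089}{35} + 159\right)^{2} = \left(\frac{4476}{35}\right)^{2} = \frac{20034576}{1225}$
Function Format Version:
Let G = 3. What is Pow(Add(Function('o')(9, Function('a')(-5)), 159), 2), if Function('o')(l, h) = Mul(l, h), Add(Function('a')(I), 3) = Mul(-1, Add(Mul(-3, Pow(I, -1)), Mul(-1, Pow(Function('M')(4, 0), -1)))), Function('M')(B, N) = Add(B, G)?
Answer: Rational(20034576, 1225) ≈ 16355.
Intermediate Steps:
Function('M')(B, N) = Add(3, B) (Function('M')(B, N) = Add(B, 3) = Add(3, B))
Function('a')(I) = Add(Rational(-20, 7), Mul(3, Pow(I, -1))) (Function('a')(I) = Add(-3, Mul(-1, Add(Mul(-3, Pow(I, -1)), Mul(-1, Pow(Add(3, 4), -1))))) = Add(-3, Mul(-1, Add(Mul(-3, Pow(I, -1)), Mul(-1, Pow(7, -1))))) = Add(-3, Mul(-1, Add(Mul(-3, Pow(I, -1)), Mul(-1, Rational(1, 7))))) = Add(-3, Mul(-1, Add(Mul(-3, Pow(I, -1)), Rational(-1, 7)))) = Add(-3, Mul(-1, Add(Rational(-1, 7), Mul(-3, Pow(I, -1))))) = Add(-3, Add(Rational(1, 7), Mul(3, Pow(I, -1)))) = Add(Rational(-20, 7), Mul(3, Pow(I, -1))))
Function('o')(l, h) = Mul(h, l)
Pow(Add(Function('o')(9, Function('a')(-5)), 159), 2) = Pow(Add(Mul(Add(Rational(-20, 7), Mul(3, Pow(-5, -1))), 9), 159), 2) = Pow(Add(Mul(Add(Rational(-20, 7), Mul(3, Rational(-1, 5))), 9), 159), 2) = Pow(Add(Mul(Add(Rational(-20, 7), Rational(-3, 5)), 9), 159), 2) = Pow(Add(Mul(Rational(-121, 35), 9), 159), 2) = Pow(Add(Rational(-1089, 35), 159), 2) = Pow(Rational(4476, 35), 2) = Rational(20034576, 1225)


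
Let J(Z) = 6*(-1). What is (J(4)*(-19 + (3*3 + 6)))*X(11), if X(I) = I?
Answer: 264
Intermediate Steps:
J(Z) = -6
(J(4)*(-19 + (3*3 + 6)))*X(11) = -6*(-19 + (3*3 + 6))*11 = -6*(-19 + (9 + 6))*11 = -6*(-19 + 15)*11 = -6*(-4)*11 = 24*11 = 264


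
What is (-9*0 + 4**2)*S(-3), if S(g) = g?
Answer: -48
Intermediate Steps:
(-9*0 + 4**2)*S(-3) = (-9*0 + 4**2)*(-3) = (0 + 16)*(-3) = 16*(-3) = -48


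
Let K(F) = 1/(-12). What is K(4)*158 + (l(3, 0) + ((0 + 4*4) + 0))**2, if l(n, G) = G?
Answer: 1457/6 ≈ 242.83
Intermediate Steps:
K(F) = -1/12
K(4)*158 + (l(3, 0) + ((0 + 4*4) + 0))**2 = -1/12*158 + (0 + ((0 + 4*4) + 0))**2 = -79/6 + (0 + ((0 + 16) + 0))**2 = -79/6 + (0 + (16 + 0))**2 = -79/6 + (0 + 16)**2 = -79/6 + 16**2 = -79/6 + 256 = 1457/6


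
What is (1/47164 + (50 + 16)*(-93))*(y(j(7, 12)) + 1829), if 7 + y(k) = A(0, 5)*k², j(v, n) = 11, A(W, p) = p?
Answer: -702598615437/47164 ≈ -1.4897e+7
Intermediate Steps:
y(k) = -7 + 5*k²
(1/47164 + (50 + 16)*(-93))*(y(j(7, 12)) + 1829) = (1/47164 + (50 + 16)*(-93))*((-7 + 5*11²) + 1829) = (1/47164 + 66*(-93))*((-7 + 5*121) + 1829) = (1/47164 - 6138)*((-7 + 605) + 1829) = -289492631*(598 + 1829)/47164 = -289492631/47164*2427 = -702598615437/47164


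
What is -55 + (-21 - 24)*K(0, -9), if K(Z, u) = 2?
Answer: -145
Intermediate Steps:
-55 + (-21 - 24)*K(0, -9) = -55 + (-21 - 24)*2 = -55 - 45*2 = -55 - 90 = -145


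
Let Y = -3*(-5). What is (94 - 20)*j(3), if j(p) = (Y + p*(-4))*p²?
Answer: 1998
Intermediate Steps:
Y = 15
j(p) = p²*(15 - 4*p) (j(p) = (15 + p*(-4))*p² = (15 - 4*p)*p² = p²*(15 - 4*p))
(94 - 20)*j(3) = (94 - 20)*(3²*(15 - 4*3)) = 74*(9*(15 - 12)) = 74*(9*3) = 74*27 = 1998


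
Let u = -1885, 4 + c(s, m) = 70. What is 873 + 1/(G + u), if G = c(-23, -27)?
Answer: 1587986/1819 ≈ 873.00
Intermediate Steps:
c(s, m) = 66 (c(s, m) = -4 + 70 = 66)
G = 66
873 + 1/(G + u) = 873 + 1/(66 - 1885) = 873 + 1/(-1819) = 873 - 1/1819 = 1587986/1819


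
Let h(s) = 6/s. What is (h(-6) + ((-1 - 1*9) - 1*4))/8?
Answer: -15/8 ≈ -1.8750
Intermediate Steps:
(h(-6) + ((-1 - 1*9) - 1*4))/8 = (6/(-6) + ((-1 - 1*9) - 1*4))/8 = (6*(-1/6) + ((-1 - 9) - 4))*(1/8) = (-1 + (-10 - 4))*(1/8) = (-1 - 14)*(1/8) = -15*1/8 = -15/8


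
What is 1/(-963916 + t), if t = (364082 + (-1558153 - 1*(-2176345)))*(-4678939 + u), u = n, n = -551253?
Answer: -1/5137482580524 ≈ -1.9465e-13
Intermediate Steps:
u = -551253
t = -5137481616608 (t = (364082 + (-1558153 - 1*(-2176345)))*(-4678939 - 551253) = (364082 + (-1558153 + 2176345))*(-5230192) = (364082 + 618192)*(-5230192) = 982274*(-5230192) = -5137481616608)
1/(-963916 + t) = 1/(-963916 - 5137481616608) = 1/(-5137482580524) = -1/5137482580524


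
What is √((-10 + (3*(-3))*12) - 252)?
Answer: I*√370 ≈ 19.235*I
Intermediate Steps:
√((-10 + (3*(-3))*12) - 252) = √((-10 - 9*12) - 252) = √((-10 - 108) - 252) = √(-118 - 252) = √(-370) = I*√370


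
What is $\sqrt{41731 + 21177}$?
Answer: $2 \sqrt{15727} \approx 250.81$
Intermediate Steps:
$\sqrt{41731 + 21177} = \sqrt{62908} = 2 \sqrt{15727}$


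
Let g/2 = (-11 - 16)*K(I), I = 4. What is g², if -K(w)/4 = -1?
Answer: 46656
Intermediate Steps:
K(w) = 4 (K(w) = -4*(-1) = 4)
g = -216 (g = 2*((-11 - 16)*4) = 2*(-27*4) = 2*(-108) = -216)
g² = (-216)² = 46656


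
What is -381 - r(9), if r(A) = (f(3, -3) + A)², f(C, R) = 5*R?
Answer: -417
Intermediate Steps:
r(A) = (-15 + A)² (r(A) = (5*(-3) + A)² = (-15 + A)²)
-381 - r(9) = -381 - (-15 + 9)² = -381 - 1*(-6)² = -381 - 1*36 = -381 - 36 = -417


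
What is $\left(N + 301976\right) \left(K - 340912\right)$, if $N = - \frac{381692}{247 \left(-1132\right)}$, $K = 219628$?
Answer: $- \frac{2560125715301916}{69901} \approx -3.6625 \cdot 10^{10}$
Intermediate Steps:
$N = \frac{95423}{69901}$ ($N = - \frac{381692}{-279604} = \left(-381692\right) \left(- \frac{1}{279604}\right) = \frac{95423}{69901} \approx 1.3651$)
$\left(N + 301976\right) \left(K - 340912\right) = \left(\frac{95423}{69901} + 301976\right) \left(219628 - 340912\right) = \frac{21108519799}{69901} \left(-121284\right) = - \frac{2560125715301916}{69901}$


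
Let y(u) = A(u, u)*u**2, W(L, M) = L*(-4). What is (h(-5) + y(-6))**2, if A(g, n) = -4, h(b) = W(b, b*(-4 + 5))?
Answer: 15376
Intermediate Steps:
W(L, M) = -4*L
h(b) = -4*b
y(u) = -4*u**2
(h(-5) + y(-6))**2 = (-4*(-5) - 4*(-6)**2)**2 = (20 - 4*36)**2 = (20 - 144)**2 = (-124)**2 = 15376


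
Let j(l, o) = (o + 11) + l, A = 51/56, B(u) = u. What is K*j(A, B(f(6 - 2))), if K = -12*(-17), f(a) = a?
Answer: 45441/14 ≈ 3245.8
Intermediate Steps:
A = 51/56 (A = 51*(1/56) = 51/56 ≈ 0.91071)
K = 204
j(l, o) = 11 + l + o (j(l, o) = (11 + o) + l = 11 + l + o)
K*j(A, B(f(6 - 2))) = 204*(11 + 51/56 + (6 - 2)) = 204*(11 + 51/56 + 4) = 204*(891/56) = 45441/14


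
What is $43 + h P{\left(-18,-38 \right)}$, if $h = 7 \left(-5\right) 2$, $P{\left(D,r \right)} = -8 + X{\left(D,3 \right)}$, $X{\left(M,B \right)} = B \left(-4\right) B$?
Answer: $3123$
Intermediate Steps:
$X{\left(M,B \right)} = - 4 B^{2}$ ($X{\left(M,B \right)} = - 4 B B = - 4 B^{2}$)
$P{\left(D,r \right)} = -44$ ($P{\left(D,r \right)} = -8 - 4 \cdot 3^{2} = -8 - 36 = -44$)
$h = -70$ ($h = \left(-35\right) 2 = -70$)
$43 + h P{\left(-18,-38 \right)} = 43 - -3080 = 43 + 3080 = 3123$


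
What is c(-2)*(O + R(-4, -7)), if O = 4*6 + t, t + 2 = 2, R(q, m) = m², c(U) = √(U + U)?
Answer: 146*I ≈ 146.0*I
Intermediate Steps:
c(U) = √2*√U (c(U) = √(2*U) = √2*√U)
t = 0 (t = -2 + 2 = 0)
O = 24 (O = 4*6 + 0 = 24 + 0 = 24)
c(-2)*(O + R(-4, -7)) = (√2*√(-2))*(24 + (-7)²) = (√2*(I*√2))*(24 + 49) = (2*I)*73 = 146*I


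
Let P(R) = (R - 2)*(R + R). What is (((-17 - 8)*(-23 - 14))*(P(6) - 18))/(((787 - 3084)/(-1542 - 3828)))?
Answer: 149017500/2297 ≈ 64875.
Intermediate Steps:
P(R) = 2*R*(-2 + R) (P(R) = (-2 + R)*(2*R) = 2*R*(-2 + R))
(((-17 - 8)*(-23 - 14))*(P(6) - 18))/(((787 - 3084)/(-1542 - 3828))) = (((-17 - 8)*(-23 - 14))*(2*6*(-2 + 6) - 18))/(((787 - 3084)/(-1542 - 3828))) = ((-25*(-37))*(2*6*4 - 18))/((-2297/(-5370))) = (925*(48 - 18))/((-2297*(-1/5370))) = (925*30)/(2297/5370) = 27750*(5370/2297) = 149017500/2297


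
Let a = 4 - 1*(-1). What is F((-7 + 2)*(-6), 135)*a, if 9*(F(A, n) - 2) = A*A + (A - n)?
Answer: 1355/3 ≈ 451.67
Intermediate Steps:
F(A, n) = 2 - n/9 + A/9 + A**2/9 (F(A, n) = 2 + (A*A + (A - n))/9 = 2 + (A**2 + (A - n))/9 = 2 + (A + A**2 - n)/9 = 2 + (-n/9 + A/9 + A**2/9) = 2 - n/9 + A/9 + A**2/9)
a = 5 (a = 4 + 1 = 5)
F((-7 + 2)*(-6), 135)*a = (2 - 1/9*135 + ((-7 + 2)*(-6))/9 + ((-7 + 2)*(-6))**2/9)*5 = (2 - 15 + (-5*(-6))/9 + (-5*(-6))**2/9)*5 = (2 - 15 + (1/9)*30 + (1/9)*30**2)*5 = (2 - 15 + 10/3 + (1/9)*900)*5 = (2 - 15 + 10/3 + 100)*5 = (271/3)*5 = 1355/3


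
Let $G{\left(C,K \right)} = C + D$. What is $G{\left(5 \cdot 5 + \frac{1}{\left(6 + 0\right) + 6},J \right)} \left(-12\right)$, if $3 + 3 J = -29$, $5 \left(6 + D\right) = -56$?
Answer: $- \frac{473}{5} \approx -94.6$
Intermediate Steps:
$D = - \frac{86}{5}$ ($D = -6 + \frac{1}{5} \left(-56\right) = -6 - \frac{56}{5} = - \frac{86}{5} \approx -17.2$)
$J = - \frac{32}{3}$ ($J = -1 + \frac{1}{3} \left(-29\right) = -1 - \frac{29}{3} = - \frac{32}{3} \approx -10.667$)
$G{\left(C,K \right)} = - \frac{86}{5} + C$ ($G{\left(C,K \right)} = C - \frac{86}{5} = - \frac{86}{5} + C$)
$G{\left(5 \cdot 5 + \frac{1}{\left(6 + 0\right) + 6},J \right)} \left(-12\right) = \left(- \frac{86}{5} + \left(5 \cdot 5 + \frac{1}{\left(6 + 0\right) + 6}\right)\right) \left(-12\right) = \left(- \frac{86}{5} + \left(25 + \frac{1}{6 + 6}\right)\right) \left(-12\right) = \left(- \frac{86}{5} + \left(25 + \frac{1}{12}\right)\right) \left(-12\right) = \left(- \frac{86}{5} + \frac{301}{12}\right) \left(-12\right) = \frac{473}{60} \left(-12\right) = - \frac{473}{5}$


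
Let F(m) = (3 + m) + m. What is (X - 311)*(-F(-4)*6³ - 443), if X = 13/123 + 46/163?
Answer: -3966893294/20049 ≈ -1.9786e+5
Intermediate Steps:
X = 7777/20049 (X = 13*(1/123) + 46*(1/163) = 13/123 + 46/163 = 7777/20049 ≈ 0.38790)
F(m) = 3 + 2*m
(X - 311)*(-F(-4)*6³ - 443) = (7777/20049 - 311)*(-(3 + 2*(-4))*6³ - 443) = -6227462*(-(3 - 8)*216 - 443)/20049 = -6227462*(-1*(-5)*216 - 443)/20049 = -6227462*(5*216 - 443)/20049 = -6227462*(1080 - 443)/20049 = -6227462/20049*637 = -3966893294/20049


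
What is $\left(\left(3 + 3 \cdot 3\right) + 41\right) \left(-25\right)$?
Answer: $-1325$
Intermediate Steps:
$\left(\left(3 + 3 \cdot 3\right) + 41\right) \left(-25\right) = \left(\left(3 + 9\right) + 41\right) \left(-25\right) = \left(12 + 41\right) \left(-25\right) = 53 \left(-25\right) = -1325$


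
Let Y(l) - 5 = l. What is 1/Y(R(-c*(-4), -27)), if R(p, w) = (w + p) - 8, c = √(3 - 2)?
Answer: -1/26 ≈ -0.038462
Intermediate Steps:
c = 1 (c = √1 = 1)
R(p, w) = -8 + p + w (R(p, w) = (p + w) - 8 = -8 + p + w)
Y(l) = 5 + l
1/Y(R(-c*(-4), -27)) = 1/(5 + (-8 - 1*1*(-4) - 27)) = 1/(5 + (-8 - 1*(-4) - 27)) = 1/(5 + (-8 + 4 - 27)) = 1/(5 - 31) = 1/(-26) = -1/26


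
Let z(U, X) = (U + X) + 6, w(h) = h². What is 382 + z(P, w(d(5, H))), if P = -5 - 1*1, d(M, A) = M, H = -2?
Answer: 407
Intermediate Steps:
P = -6 (P = -5 - 1 = -6)
z(U, X) = 6 + U + X
382 + z(P, w(d(5, H))) = 382 + (6 - 6 + 5²) = 382 + (6 - 6 + 25) = 382 + 25 = 407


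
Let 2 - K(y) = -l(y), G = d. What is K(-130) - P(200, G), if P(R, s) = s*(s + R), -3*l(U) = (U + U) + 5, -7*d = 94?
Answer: 127027/49 ≈ 2592.4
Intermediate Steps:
d = -94/7 (d = -⅐*94 = -94/7 ≈ -13.429)
G = -94/7 ≈ -13.429
l(U) = -5/3 - 2*U/3 (l(U) = -((U + U) + 5)/3 = -(2*U + 5)/3 = -(5 + 2*U)/3 = -5/3 - 2*U/3)
P(R, s) = s*(R + s)
K(y) = ⅓ - 2*y/3 (K(y) = 2 - (-1)*(-5/3 - 2*y/3) = 2 - (5/3 + 2*y/3) = 2 + (-5/3 - 2*y/3) = ⅓ - 2*y/3)
K(-130) - P(200, G) = (⅓ - ⅔*(-130)) - (-94)*(200 - 94/7)/7 = (⅓ + 260/3) - (-94)*1306/(7*7) = 87 - 1*(-122764/49) = 87 + 122764/49 = 127027/49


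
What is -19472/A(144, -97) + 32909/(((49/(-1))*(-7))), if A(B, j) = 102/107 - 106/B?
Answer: -7342736861/81977 ≈ -89571.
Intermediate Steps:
A(B, j) = 102/107 - 106/B (A(B, j) = 102*(1/107) - 106/B = 102/107 - 106/B)
-19472/A(144, -97) + 32909/(((49/(-1))*(-7))) = -19472/(102/107 - 106/144) + 32909/(((49/(-1))*(-7))) = -19472/(102/107 - 106*1/144) + 32909/(((49*(-1))*(-7))) = -19472/(102/107 - 53/72) + 32909/((-49*(-7))) = -19472/1673/7704 + 32909/343 = -19472*7704/1673 + 32909*(1/343) = -150012288/1673 + 32909/343 = -7342736861/81977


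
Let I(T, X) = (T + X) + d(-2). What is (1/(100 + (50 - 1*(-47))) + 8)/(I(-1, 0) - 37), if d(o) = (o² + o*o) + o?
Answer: -1577/6304 ≈ -0.25016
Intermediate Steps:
d(o) = o + 2*o² (d(o) = (o² + o²) + o = 2*o² + o = o + 2*o²)
I(T, X) = 6 + T + X (I(T, X) = (T + X) - 2*(1 + 2*(-2)) = (T + X) - 2*(1 - 4) = (T + X) - 2*(-3) = (T + X) + 6 = 6 + T + X)
(1/(100 + (50 - 1*(-47))) + 8)/(I(-1, 0) - 37) = (1/(100 + (50 - 1*(-47))) + 8)/((6 - 1 + 0) - 37) = (1/(100 + (50 + 47)) + 8)/(5 - 37) = (1/(100 + 97) + 8)/(-32) = (1/197 + 8)*(-1/32) = (1577/197)*(-1/32) = -1577/6304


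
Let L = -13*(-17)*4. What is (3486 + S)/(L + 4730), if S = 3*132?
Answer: 1941/2807 ≈ 0.69149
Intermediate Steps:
S = 396
L = 884 (L = 221*4 = 884)
(3486 + S)/(L + 4730) = (3486 + 396)/(884 + 4730) = 3882/5614 = 3882*(1/5614) = 1941/2807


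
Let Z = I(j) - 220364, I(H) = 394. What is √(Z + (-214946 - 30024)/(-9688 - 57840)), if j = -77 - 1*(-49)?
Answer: I*√62690839326395/16882 ≈ 469.01*I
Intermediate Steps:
j = -28 (j = -77 + 49 = -28)
Z = -219970 (Z = 394 - 220364 = -219970)
√(Z + (-214946 - 30024)/(-9688 - 57840)) = √(-219970 + (-214946 - 30024)/(-9688 - 57840)) = √(-219970 - 244970/(-67528)) = √(-219970 - 244970*(-1/67528)) = √(-219970 + 122485/33764) = √(-7426944595/33764) = I*√62690839326395/16882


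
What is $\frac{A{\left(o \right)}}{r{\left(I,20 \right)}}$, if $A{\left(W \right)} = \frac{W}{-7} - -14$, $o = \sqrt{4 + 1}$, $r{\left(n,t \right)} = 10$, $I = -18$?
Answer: $\frac{7}{5} - \frac{\sqrt{5}}{70} \approx 1.3681$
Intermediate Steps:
$o = \sqrt{5} \approx 2.2361$
$A{\left(W \right)} = 14 - \frac{W}{7}$ ($A{\left(W \right)} = W \left(- \frac{1}{7}\right) + 14 = - \frac{W}{7} + 14 = 14 - \frac{W}{7}$)
$\frac{A{\left(o \right)}}{r{\left(I,20 \right)}} = \frac{14 - \frac{\sqrt{5}}{7}}{10} = \left(14 - \frac{\sqrt{5}}{7}\right) \frac{1}{10} = \frac{7}{5} - \frac{\sqrt{5}}{70}$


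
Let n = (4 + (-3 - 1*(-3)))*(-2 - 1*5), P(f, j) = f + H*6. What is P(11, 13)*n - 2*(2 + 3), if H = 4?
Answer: -990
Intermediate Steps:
P(f, j) = 24 + f (P(f, j) = f + 4*6 = f + 24 = 24 + f)
n = -28 (n = (4 + (-3 + 3))*(-2 - 5) = (4 + 0)*(-7) = 4*(-7) = -28)
P(11, 13)*n - 2*(2 + 3) = (24 + 11)*(-28) - 2*(2 + 3) = 35*(-28) - 2*5 = -980 - 10 = -990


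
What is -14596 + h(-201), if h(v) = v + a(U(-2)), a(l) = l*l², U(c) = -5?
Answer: -14922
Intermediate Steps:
a(l) = l³
h(v) = -125 + v (h(v) = v + (-5)³ = v - 125 = -125 + v)
-14596 + h(-201) = -14596 + (-125 - 201) = -14596 - 326 = -14922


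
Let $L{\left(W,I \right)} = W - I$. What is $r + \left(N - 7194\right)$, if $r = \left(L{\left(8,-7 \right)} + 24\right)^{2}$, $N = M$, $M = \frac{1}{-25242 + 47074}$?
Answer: $- \frac{123852935}{21832} \approx -5673.0$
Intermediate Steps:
$M = \frac{1}{21832} \approx 4.5804 \cdot 10^{-5}$
$N = \frac{1}{21832} \approx 4.5804 \cdot 10^{-5}$
$r = 1521$ ($r = \left(\left(8 - -7\right) + 24\right)^{2} = \left(\left(8 + 7\right) + 24\right)^{2} = \left(15 + 24\right)^{2} = 39^{2} = 1521$)
$r + \left(N - 7194\right) = 1521 + \left(\frac{1}{21832} - 7194\right) = 1521 - \frac{157059407}{21832} = - \frac{123852935}{21832}$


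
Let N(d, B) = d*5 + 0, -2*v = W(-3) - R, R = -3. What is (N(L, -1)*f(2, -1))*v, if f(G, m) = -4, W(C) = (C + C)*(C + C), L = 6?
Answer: 2340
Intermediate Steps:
W(C) = 4*C² (W(C) = (2*C)*(2*C) = 4*C²)
v = -39/2 (v = -(4*(-3)² - 1*(-3))/2 = -(4*9 + 3)/2 = -(36 + 3)/2 = -½*39 = -39/2 ≈ -19.500)
N(d, B) = 5*d (N(d, B) = 5*d + 0 = 5*d)
(N(L, -1)*f(2, -1))*v = ((5*6)*(-4))*(-39/2) = (30*(-4))*(-39/2) = -120*(-39/2) = 2340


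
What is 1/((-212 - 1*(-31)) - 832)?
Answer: -1/1013 ≈ -0.00098717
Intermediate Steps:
1/((-212 - 1*(-31)) - 832) = 1/((-212 + 31) - 832) = 1/(-181 - 832) = 1/(-1013) = -1/1013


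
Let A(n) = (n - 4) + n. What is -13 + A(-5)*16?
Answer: -237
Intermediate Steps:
A(n) = -4 + 2*n (A(n) = (-4 + n) + n = -4 + 2*n)
-13 + A(-5)*16 = -13 + (-4 + 2*(-5))*16 = -13 + (-4 - 10)*16 = -13 - 14*16 = -13 - 224 = -237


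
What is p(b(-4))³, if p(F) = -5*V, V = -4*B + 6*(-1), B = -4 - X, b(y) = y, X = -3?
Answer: 1000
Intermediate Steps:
B = -1 (B = -4 - 1*(-3) = -4 + 3 = -1)
V = -2 (V = -4*(-1) + 6*(-1) = 4 - 6 = -2)
p(F) = 10 (p(F) = -5*(-2) = 10)
p(b(-4))³ = 10³ = 1000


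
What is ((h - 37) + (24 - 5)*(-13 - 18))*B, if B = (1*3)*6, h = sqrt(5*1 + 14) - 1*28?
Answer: -11772 + 18*sqrt(19) ≈ -11694.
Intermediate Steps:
h = -28 + sqrt(19) (h = sqrt(5 + 14) - 28 = sqrt(19) - 28 = -28 + sqrt(19) ≈ -23.641)
B = 18 (B = 3*6 = 18)
((h - 37) + (24 - 5)*(-13 - 18))*B = (((-28 + sqrt(19)) - 37) + (24 - 5)*(-13 - 18))*18 = ((-65 + sqrt(19)) + 19*(-31))*18 = ((-65 + sqrt(19)) - 589)*18 = (-654 + sqrt(19))*18 = -11772 + 18*sqrt(19)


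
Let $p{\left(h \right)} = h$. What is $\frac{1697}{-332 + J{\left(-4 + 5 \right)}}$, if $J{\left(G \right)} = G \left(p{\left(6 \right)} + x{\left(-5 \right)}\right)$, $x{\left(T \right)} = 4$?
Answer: $- \frac{1697}{322} \approx -5.2702$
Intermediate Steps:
$J{\left(G \right)} = 10 G$ ($J{\left(G \right)} = G \left(6 + 4\right) = G 10 = 10 G$)
$\frac{1697}{-332 + J{\left(-4 + 5 \right)}} = \frac{1697}{-332 + 10 \left(-4 + 5\right)} = \frac{1697}{-332 + 10 \cdot 1} = \frac{1697}{-332 + 10} = \frac{1697}{-322} = 1697 \left(- \frac{1}{322}\right) = - \frac{1697}{322}$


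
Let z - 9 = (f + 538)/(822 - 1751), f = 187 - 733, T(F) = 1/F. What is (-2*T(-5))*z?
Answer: 16738/4645 ≈ 3.6034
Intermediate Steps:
f = -546
z = 8369/929 (z = 9 + (-546 + 538)/(822 - 1751) = 9 - 8/(-929) = 9 - 8*(-1/929) = 9 + 8/929 = 8369/929 ≈ 9.0086)
(-2*T(-5))*z = -2/(-5)*(8369/929) = -2*(-1/5)*(8369/929) = (2/5)*(8369/929) = 16738/4645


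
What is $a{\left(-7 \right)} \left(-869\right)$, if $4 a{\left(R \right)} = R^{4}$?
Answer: $- \frac{2086469}{4} \approx -5.2162 \cdot 10^{5}$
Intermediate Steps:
$a{\left(R \right)} = \frac{R^{4}}{4}$
$a{\left(-7 \right)} \left(-869\right) = \frac{\left(-7\right)^{4}}{4} \left(-869\right) = \frac{1}{4} \cdot 2401 \left(-869\right) = \frac{2401}{4} \left(-869\right) = - \frac{2086469}{4}$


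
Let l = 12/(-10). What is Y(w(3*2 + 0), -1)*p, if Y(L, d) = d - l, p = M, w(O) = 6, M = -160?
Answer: -32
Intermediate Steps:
l = -6/5 (l = 12*(-⅒) = -6/5 ≈ -1.2000)
p = -160
Y(L, d) = 6/5 + d (Y(L, d) = d - 1*(-6/5) = d + 6/5 = 6/5 + d)
Y(w(3*2 + 0), -1)*p = (6/5 - 1)*(-160) = (⅕)*(-160) = -32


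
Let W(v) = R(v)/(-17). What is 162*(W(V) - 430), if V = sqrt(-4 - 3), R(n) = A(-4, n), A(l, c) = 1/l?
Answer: -2368359/34 ≈ -69658.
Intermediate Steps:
R(n) = -1/4 (R(n) = 1/(-4) = -1/4)
V = I*sqrt(7) (V = sqrt(-7) = I*sqrt(7) ≈ 2.6458*I)
W(v) = 1/68 (W(v) = -1/4/(-17) = -1/4*(-1/17) = 1/68)
162*(W(V) - 430) = 162*(1/68 - 430) = 162*(-29239/68) = -2368359/34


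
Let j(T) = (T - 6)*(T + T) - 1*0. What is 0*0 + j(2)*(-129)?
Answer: 2064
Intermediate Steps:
j(T) = 2*T*(-6 + T) (j(T) = (-6 + T)*(2*T) + 0 = 2*T*(-6 + T) + 0 = 2*T*(-6 + T))
0*0 + j(2)*(-129) = 0*0 + (2*2*(-6 + 2))*(-129) = 0 + (2*2*(-4))*(-129) = 0 - 16*(-129) = 0 + 2064 = 2064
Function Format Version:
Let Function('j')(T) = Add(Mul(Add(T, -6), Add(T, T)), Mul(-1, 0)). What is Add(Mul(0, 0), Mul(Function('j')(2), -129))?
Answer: 2064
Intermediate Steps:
Function('j')(T) = Mul(2, T, Add(-6, T)) (Function('j')(T) = Add(Mul(Add(-6, T), Mul(2, T)), 0) = Add(Mul(2, T, Add(-6, T)), 0) = Mul(2, T, Add(-6, T)))
Add(Mul(0, 0), Mul(Function('j')(2), -129)) = Add(Mul(0, 0), Mul(Mul(2, 2, Add(-6, 2)), -129)) = Add(0, Mul(Mul(2, 2, -4), -129)) = Add(0, Mul(-16, -129)) = Add(0, 2064) = 2064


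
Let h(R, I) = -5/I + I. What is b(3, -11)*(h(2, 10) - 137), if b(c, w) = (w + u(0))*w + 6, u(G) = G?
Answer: -32385/2 ≈ -16193.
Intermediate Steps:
h(R, I) = I - 5/I
b(c, w) = 6 + w**2 (b(c, w) = (w + 0)*w + 6 = w*w + 6 = w**2 + 6 = 6 + w**2)
b(3, -11)*(h(2, 10) - 137) = (6 + (-11)**2)*((10 - 5/10) - 137) = (6 + 121)*((10 - 5*1/10) - 137) = 127*((10 - 1/2) - 137) = 127*(19/2 - 137) = 127*(-255/2) = -32385/2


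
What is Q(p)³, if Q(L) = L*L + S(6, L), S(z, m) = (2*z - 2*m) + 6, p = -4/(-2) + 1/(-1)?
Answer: 4913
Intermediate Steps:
p = 1 (p = -4*(-½) + 1*(-1) = 2 - 1 = 1)
S(z, m) = 6 - 2*m + 2*z (S(z, m) = (-2*m + 2*z) + 6 = 6 - 2*m + 2*z)
Q(L) = 18 + L² - 2*L (Q(L) = L*L + (6 - 2*L + 2*6) = L² + (6 - 2*L + 12) = L² + (18 - 2*L) = 18 + L² - 2*L)
Q(p)³ = (18 + 1² - 2*1)³ = (18 + 1 - 2)³ = 17³ = 4913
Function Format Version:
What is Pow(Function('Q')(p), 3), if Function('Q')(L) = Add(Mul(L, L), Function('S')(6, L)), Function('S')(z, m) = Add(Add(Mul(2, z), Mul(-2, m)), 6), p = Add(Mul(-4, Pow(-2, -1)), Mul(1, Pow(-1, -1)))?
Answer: 4913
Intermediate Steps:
p = 1 (p = Add(Mul(-4, Rational(-1, 2)), Mul(1, -1)) = Add(2, -1) = 1)
Function('S')(z, m) = Add(6, Mul(-2, m), Mul(2, z)) (Function('S')(z, m) = Add(Add(Mul(-2, m), Mul(2, z)), 6) = Add(6, Mul(-2, m), Mul(2, z)))
Function('Q')(L) = Add(18, Pow(L, 2), Mul(-2, L)) (Function('Q')(L) = Add(Mul(L, L), Add(6, Mul(-2, L), Mul(2, 6))) = Add(Pow(L, 2), Add(6, Mul(-2, L), 12)) = Add(Pow(L, 2), Add(18, Mul(-2, L))) = Add(18, Pow(L, 2), Mul(-2, L)))
Pow(Function('Q')(p), 3) = Pow(Add(18, Pow(1, 2), Mul(-2, 1)), 3) = Pow(Add(18, 1, -2), 3) = Pow(17, 3) = 4913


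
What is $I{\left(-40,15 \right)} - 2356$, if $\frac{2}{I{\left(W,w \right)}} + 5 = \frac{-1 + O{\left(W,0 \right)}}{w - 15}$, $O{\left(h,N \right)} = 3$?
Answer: $-2356$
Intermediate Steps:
$I{\left(W,w \right)} = \frac{2}{-5 + \frac{2}{-15 + w}}$ ($I{\left(W,w \right)} = \frac{2}{-5 + \frac{-1 + 3}{w - 15}} = \frac{2}{-5 + \frac{2}{-15 + w}}$)
$I{\left(-40,15 \right)} - 2356 = \frac{2 \left(-15 + 15\right)}{77 - 75} - 2356 = 2 \frac{1}{77 - 75} \cdot 0 - 2356 = 2 \cdot \frac{1}{2} \cdot 0 - 2356 = 0 - 2356 = -2356$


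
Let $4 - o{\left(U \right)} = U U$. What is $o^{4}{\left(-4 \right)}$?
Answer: $20736$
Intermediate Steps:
$o{\left(U \right)} = 4 - U^{2}$ ($o{\left(U \right)} = 4 - U U = 4 - U^{2}$)
$o^{4}{\left(-4 \right)} = \left(4 - \left(-4\right)^{2}\right)^{4} = \left(4 - 16\right)^{4} = \left(-12\right)^{4} = 20736$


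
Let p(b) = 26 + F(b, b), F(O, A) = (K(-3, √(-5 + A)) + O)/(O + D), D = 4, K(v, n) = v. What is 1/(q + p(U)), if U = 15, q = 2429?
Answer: 19/46657 ≈ 0.00040723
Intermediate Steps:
F(O, A) = (-3 + O)/(4 + O) (F(O, A) = (-3 + O)/(O + 4) = (-3 + O)/(4 + O))
p(b) = 26 + (-3 + b)/(4 + b)
1/(q + p(U)) = 1/(2429 + (101 + 27*15)/(4 + 15)) = 1/(2429 + (101 + 405)/19) = 1/(2429 + (1/19)*506) = 1/(2429 + 506/19) = 1/(46657/19) = 19/46657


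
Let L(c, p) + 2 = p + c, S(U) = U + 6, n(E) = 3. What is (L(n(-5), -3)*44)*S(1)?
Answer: -616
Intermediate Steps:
S(U) = 6 + U
L(c, p) = -2 + c + p (L(c, p) = -2 + (p + c) = -2 + (c + p) = -2 + c + p)
(L(n(-5), -3)*44)*S(1) = ((-2 + 3 - 3)*44)*(6 + 1) = -2*44*7 = -88*7 = -616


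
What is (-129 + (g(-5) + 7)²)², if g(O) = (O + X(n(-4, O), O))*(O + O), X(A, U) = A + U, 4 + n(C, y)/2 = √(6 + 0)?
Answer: 1722520000 - 557110400*√6 ≈ 3.5788e+8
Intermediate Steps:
n(C, y) = -8 + 2*√6 (n(C, y) = -8 + 2*√(6 + 0) = -8 + 2*√6)
g(O) = 2*O*(-8 + 2*O + 2*√6) (g(O) = (O + ((-8 + 2*√6) + O))*(O + O) = (O + (-8 + O + 2*√6))*(2*O) = (-8 + 2*O + 2*√6)*(2*O) = 2*O*(-8 + 2*O + 2*√6))
(-129 + (g(-5) + 7)²)² = (-129 + (4*(-5)*(-4 - 5 + √6) + 7)²)² = (-129 + (4*(-5)*(-9 + √6) + 7)²)² = (-129 + ((180 - 20*√6) + 7)²)² = (-129 + (187 - 20*√6)²)²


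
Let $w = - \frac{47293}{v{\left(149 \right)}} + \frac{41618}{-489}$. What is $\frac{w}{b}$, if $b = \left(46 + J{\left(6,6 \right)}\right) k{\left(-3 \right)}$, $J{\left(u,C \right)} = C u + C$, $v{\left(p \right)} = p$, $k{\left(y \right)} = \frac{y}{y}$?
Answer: $- \frac{29327359}{6411768} \approx -4.574$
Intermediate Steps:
$k{\left(y \right)} = 1$
$w = - \frac{29327359}{72861}$ ($w = - \frac{47293}{149} + \frac{41618}{-489} = \left(-47293\right) \frac{1}{149} + 41618 \left(- \frac{1}{489}\right) = - \frac{47293}{149} - \frac{41618}{489} = - \frac{29327359}{72861} \approx -402.51$)
$J{\left(u,C \right)} = C + C u$
$b = 88$ ($b = \left(46 + 6 \left(1 + 6\right)\right) 1 = \left(46 + 6 \cdot 7\right) 1 = \left(46 + 42\right) 1 = 88 \cdot 1 = 88$)
$\frac{w}{b} = - \frac{29327359}{72861 \cdot 88} = \left(- \frac{29327359}{72861}\right) \frac{1}{88} = - \frac{29327359}{6411768}$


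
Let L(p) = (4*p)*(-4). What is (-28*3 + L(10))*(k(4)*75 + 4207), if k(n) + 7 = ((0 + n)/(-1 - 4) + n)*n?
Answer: -1132648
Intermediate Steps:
L(p) = -16*p
k(n) = -7 + 4*n²/5 (k(n) = -7 + ((0 + n)/(-1 - 4) + n)*n = -7 + (n/(-5) + n)*n = -7 + (n*(-⅕) + n)*n = -7 + (-n/5 + n)*n = -7 + (4*n/5)*n = -7 + 4*n²/5)
(-28*3 + L(10))*(k(4)*75 + 4207) = (-28*3 - 16*10)*((-7 + (⅘)*4²)*75 + 4207) = (-84 - 160)*((-7 + (⅘)*16)*75 + 4207) = -244*((-7 + 64/5)*75 + 4207) = -244*((29/5)*75 + 4207) = -244*(435 + 4207) = -244*4642 = -1132648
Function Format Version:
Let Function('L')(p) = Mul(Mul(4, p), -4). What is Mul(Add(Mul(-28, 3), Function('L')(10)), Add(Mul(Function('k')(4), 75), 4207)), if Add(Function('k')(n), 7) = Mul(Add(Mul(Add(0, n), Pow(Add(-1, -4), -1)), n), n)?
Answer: -1132648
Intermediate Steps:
Function('L')(p) = Mul(-16, p)
Function('k')(n) = Add(-7, Mul(Rational(4, 5), Pow(n, 2))) (Function('k')(n) = Add(-7, Mul(Add(Mul(Add(0, n), Pow(Add(-1, -4), -1)), n), n)) = Add(-7, Mul(Add(Mul(n, Pow(-5, -1)), n), n)) = Add(-7, Mul(Add(Mul(n, Rational(-1, 5)), n), n)) = Add(-7, Mul(Add(Mul(Rational(-1, 5), n), n), n)) = Add(-7, Mul(Mul(Rational(4, 5), n), n)) = Add(-7, Mul(Rational(4, 5), Pow(n, 2))))
Mul(Add(Mul(-28, 3), Function('L')(10)), Add(Mul(Function('k')(4), 75), 4207)) = Mul(Add(Mul(-28, 3), Mul(-16, 10)), Add(Mul(Add(-7, Mul(Rational(4, 5), Pow(4, 2))), 75), 4207)) = Mul(Add(-84, -160), Add(Mul(Add(-7, Mul(Rational(4, 5), 16)), 75), 4207)) = Mul(-244, Add(Mul(Add(-7, Rational(64, 5)), 75), 4207)) = Mul(-244, Add(Mul(Rational(29, 5), 75), 4207)) = Mul(-244, Add(435, 4207)) = Mul(-244, 4642) = -1132648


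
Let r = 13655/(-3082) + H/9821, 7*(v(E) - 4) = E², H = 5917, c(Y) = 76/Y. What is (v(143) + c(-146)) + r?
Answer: 4600189659/1574902 ≈ 2920.9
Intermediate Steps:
v(E) = 4 + E²/7
r = -82587/21574 (r = 13655/(-3082) + 5917/9821 = 13655*(-1/3082) + 5917*(1/9821) = -13655/3082 + 97/161 = -82587/21574 ≈ -3.8281)
(v(143) + c(-146)) + r = ((4 + (⅐)*143²) + 76/(-146)) - 82587/21574 = ((4 + (⅐)*20449) + 76*(-1/146)) - 82587/21574 = ((4 + 20449/7) - 38/73) - 82587/21574 = (20477/7 - 38/73) - 82587/21574 = 1494555/511 - 82587/21574 = 4600189659/1574902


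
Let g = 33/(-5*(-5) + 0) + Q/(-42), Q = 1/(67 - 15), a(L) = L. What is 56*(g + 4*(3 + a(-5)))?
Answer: -364753/975 ≈ -374.11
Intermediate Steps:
Q = 1/52 ≈ 0.019231
g = 72047/54600 (g = 33/(-5*(-5) + 0) + (1/52)/(-42) = 33/(25 + 0) + (1/52)*(-1/42) = 33/25 - 1/2184 = 72047/54600 ≈ 1.3195)
56*(g + 4*(3 + a(-5))) = 56*(72047/54600 + 4*(3 - 5)) = 56*(72047/54600 + 4*(-2)) = 56*(72047/54600 - 8) = 56*(-364753/54600) = -364753/975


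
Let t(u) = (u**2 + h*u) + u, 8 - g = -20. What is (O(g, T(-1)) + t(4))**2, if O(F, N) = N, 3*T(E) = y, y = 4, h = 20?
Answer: 92416/9 ≈ 10268.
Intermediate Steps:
g = 28 (g = 8 - 1*(-20) = 8 + 20 = 28)
T(E) = 4/3 (T(E) = (1/3)*4 = 4/3)
t(u) = u**2 + 21*u (t(u) = (u**2 + 20*u) + u = u**2 + 21*u)
(O(g, T(-1)) + t(4))**2 = (4/3 + 4*(21 + 4))**2 = (4/3 + 4*25)**2 = (4/3 + 100)**2 = (304/3)**2 = 92416/9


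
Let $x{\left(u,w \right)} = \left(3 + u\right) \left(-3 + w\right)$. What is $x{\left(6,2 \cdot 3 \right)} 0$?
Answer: $0$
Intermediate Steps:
$x{\left(u,w \right)} = \left(-3 + w\right) \left(3 + u\right)$
$x{\left(6,2 \cdot 3 \right)} 0 = \left(-9 - 18 + 3 \cdot 2 \cdot 3 + 6 \cdot 2 \cdot 3\right) 0 = \left(-9 - 18 + 3 \cdot 6 + 6 \cdot 6\right) 0 = \left(-9 - 18 + 18 + 36\right) 0 = 27 \cdot 0 = 0$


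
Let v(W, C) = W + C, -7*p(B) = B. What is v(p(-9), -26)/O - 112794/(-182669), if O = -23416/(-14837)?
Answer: -450386681741/29941641128 ≈ -15.042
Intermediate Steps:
p(B) = -B/7
O = 23416/14837 (O = -23416*(-1/14837) = 23416/14837 ≈ 1.5782)
v(W, C) = C + W
v(p(-9), -26)/O - 112794/(-182669) = (-26 - 1/7*(-9))/(23416/14837) - 112794/(-182669) = (-26 + 9/7)*(14837/23416) - 112794*(-1/182669) = -173/7*14837/23416 + 112794/182669 = -2566801/163912 + 112794/182669 = -450386681741/29941641128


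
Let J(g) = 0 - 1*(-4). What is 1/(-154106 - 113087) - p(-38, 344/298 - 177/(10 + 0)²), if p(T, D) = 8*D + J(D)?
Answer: 920743353/995293925 ≈ 0.92510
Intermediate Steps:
J(g) = 4 (J(g) = 0 + 4 = 4)
p(T, D) = 4 + 8*D (p(T, D) = 8*D + 4 = 4 + 8*D)
1/(-154106 - 113087) - p(-38, 344/298 - 177/(10 + 0)²) = 1/(-154106 - 113087) - (4 + 8*(344/298 - 177/(10 + 0)²)) = 1/(-267193) - (4 + 8*(344*(1/298) - 177/(10²))) = -1/267193 - (4 + 8*(172/149 - 177/100)) = -1/267193 - (4 + 8*(-9173/14900)) = -1/267193 - (4 - 18346/3725) = -1/267193 - 1*(-3446/3725) = -1/267193 + 3446/3725 = 920743353/995293925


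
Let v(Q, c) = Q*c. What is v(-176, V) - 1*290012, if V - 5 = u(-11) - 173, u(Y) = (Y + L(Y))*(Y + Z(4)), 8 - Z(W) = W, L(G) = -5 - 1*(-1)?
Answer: -278924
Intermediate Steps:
L(G) = -4 (L(G) = -5 + 1 = -4)
Z(W) = 8 - W
u(Y) = (-4 + Y)*(4 + Y) (u(Y) = (Y - 4)*(Y + (8 - 1*4)) = (-4 + Y)*(Y + (8 - 4)) = (-4 + Y)*(Y + 4) = (-4 + Y)*(4 + Y))
V = -63 (V = 5 + ((-16 + (-11)²) - 173) = 5 + ((-16 + 121) - 173) = 5 + (105 - 173) = 5 - 68 = -63)
v(-176, V) - 1*290012 = -176*(-63) - 1*290012 = 11088 - 290012 = -278924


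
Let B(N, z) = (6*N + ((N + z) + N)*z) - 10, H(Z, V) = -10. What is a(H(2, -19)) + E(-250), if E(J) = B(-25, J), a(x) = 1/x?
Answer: 748399/10 ≈ 74840.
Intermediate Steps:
B(N, z) = -10 + 6*N + z*(z + 2*N) (B(N, z) = (6*N + (z + 2*N)*z) - 10 = (6*N + z*(z + 2*N)) - 10 = -10 + 6*N + z*(z + 2*N))
E(J) = -160 + J² - 50*J (E(J) = -10 + J² + 6*(-25) + 2*(-25)*J = -10 + J² - 150 - 50*J = -160 + J² - 50*J)
a(H(2, -19)) + E(-250) = 1/(-10) + (-160 + (-250)² - 50*(-250)) = -⅒ + (-160 + 62500 + 12500) = -⅒ + 74840 = 748399/10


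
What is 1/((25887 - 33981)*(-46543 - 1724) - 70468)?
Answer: 1/390602630 ≈ 2.5601e-9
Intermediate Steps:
1/((25887 - 33981)*(-46543 - 1724) - 70468) = 1/(-8094*(-48267) - 70468) = 1/(390673098 - 70468) = 1/390602630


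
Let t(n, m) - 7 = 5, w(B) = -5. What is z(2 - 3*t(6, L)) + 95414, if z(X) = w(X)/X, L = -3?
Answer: 3244081/34 ≈ 95414.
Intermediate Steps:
t(n, m) = 12 (t(n, m) = 7 + 5 = 12)
z(X) = -5/X
z(2 - 3*t(6, L)) + 95414 = -5/(2 - 3*12) + 95414 = -5/(2 - 36) + 95414 = -5/(-34) + 95414 = -5*(-1/34) + 95414 = 5/34 + 95414 = 3244081/34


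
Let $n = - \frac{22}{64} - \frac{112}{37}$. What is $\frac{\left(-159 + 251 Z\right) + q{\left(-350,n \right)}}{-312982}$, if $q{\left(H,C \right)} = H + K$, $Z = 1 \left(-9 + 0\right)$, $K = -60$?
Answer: $\frac{1414}{156491} \approx 0.0090357$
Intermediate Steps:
$Z = -9$ ($Z = 1 \left(-9\right) = -9$)
$n = - \frac{3991}{1184}$ ($n = \left(-22\right) \frac{1}{64} - \frac{112}{37} = - \frac{11}{32} - \frac{112}{37} = - \frac{3991}{1184} \approx -3.3708$)
$q{\left(H,C \right)} = -60 + H$ ($q{\left(H,C \right)} = H - 60 = -60 + H$)
$\frac{\left(-159 + 251 Z\right) + q{\left(-350,n \right)}}{-312982} = \frac{\left(-159 + 251 \left(-9\right)\right) - 410}{-312982} = \left(\left(-159 - 2259\right) - 410\right) \left(- \frac{1}{312982}\right) = \left(-2418 - 410\right) \left(- \frac{1}{312982}\right) = \left(-2828\right) \left(- \frac{1}{312982}\right) = \frac{1414}{156491}$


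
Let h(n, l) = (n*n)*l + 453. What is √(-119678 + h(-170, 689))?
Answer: 5*√791715 ≈ 4448.9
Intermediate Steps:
h(n, l) = 453 + l*n² (h(n, l) = n²*l + 453 = l*n² + 453 = 453 + l*n²)
√(-119678 + h(-170, 689)) = √(-119678 + (453 + 689*(-170)²)) = √(-119678 + (453 + 689*28900)) = √(-119678 + (453 + 19912100)) = √(-119678 + 19912553) = √19792875 = 5*√791715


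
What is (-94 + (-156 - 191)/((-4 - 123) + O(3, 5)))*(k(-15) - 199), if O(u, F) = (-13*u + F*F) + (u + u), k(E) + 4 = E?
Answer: 2690774/135 ≈ 19932.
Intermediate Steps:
k(E) = -4 + E
O(u, F) = F² - 11*u (O(u, F) = (-13*u + F²) + 2*u = (F² - 13*u) + 2*u = F² - 11*u)
(-94 + (-156 - 191)/((-4 - 123) + O(3, 5)))*(k(-15) - 199) = (-94 + (-156 - 191)/((-4 - 123) + (5² - 11*3)))*((-4 - 15) - 199) = (-94 - 347/(-127 + (25 - 33)))*(-19 - 199) = (-94 - 347/(-127 - 8))*(-218) = (-94 - 347/(-135))*(-218) = (-94 - 347*(-1/135))*(-218) = (-94 + 347/135)*(-218) = -12343/135*(-218) = 2690774/135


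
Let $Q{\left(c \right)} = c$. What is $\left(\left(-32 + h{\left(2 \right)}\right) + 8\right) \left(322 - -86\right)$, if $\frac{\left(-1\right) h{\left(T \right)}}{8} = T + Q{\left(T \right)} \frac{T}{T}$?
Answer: $-22848$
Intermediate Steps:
$h{\left(T \right)} = - 16 T$ ($h{\left(T \right)} = - 8 \left(T + T \frac{T}{T}\right) = - 8 \left(T + T 1\right) = - 8 \left(T + T\right) = - 8 \cdot 2 T = - 16 T$)
$\left(\left(-32 + h{\left(2 \right)}\right) + 8\right) \left(322 - -86\right) = \left(\left(-32 - 32\right) + 8\right) \left(322 - -86\right) = \left(\left(-32 - 32\right) + 8\right) \left(322 + 86\right) = \left(-64 + 8\right) 408 = \left(-56\right) 408 = -22848$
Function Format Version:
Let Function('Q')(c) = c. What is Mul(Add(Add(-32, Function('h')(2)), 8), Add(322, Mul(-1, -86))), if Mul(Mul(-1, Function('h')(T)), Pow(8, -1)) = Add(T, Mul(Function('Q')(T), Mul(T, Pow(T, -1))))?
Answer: -22848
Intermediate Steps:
Function('h')(T) = Mul(-16, T) (Function('h')(T) = Mul(-8, Add(T, Mul(T, Mul(T, Pow(T, -1))))) = Mul(-8, Add(T, Mul(T, 1))) = Mul(-8, Add(T, T)) = Mul(-8, Mul(2, T)) = Mul(-16, T))
Mul(Add(Add(-32, Function('h')(2)), 8), Add(322, Mul(-1, -86))) = Mul(Add(Add(-32, Mul(-16, 2)), 8), Add(322, Mul(-1, -86))) = Mul(Add(Add(-32, -32), 8), Add(322, 86)) = Mul(Add(-64, 8), 408) = Mul(-56, 408) = -22848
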